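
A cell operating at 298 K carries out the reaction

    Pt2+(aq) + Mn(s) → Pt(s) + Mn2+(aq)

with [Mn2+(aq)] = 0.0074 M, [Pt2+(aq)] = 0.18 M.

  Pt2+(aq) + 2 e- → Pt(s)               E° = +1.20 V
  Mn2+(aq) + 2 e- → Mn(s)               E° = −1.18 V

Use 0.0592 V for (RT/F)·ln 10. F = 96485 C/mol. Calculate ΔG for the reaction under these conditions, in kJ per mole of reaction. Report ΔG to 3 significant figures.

E°cell = +1.20 − (−1.18) = +2.38 V; the balanced reaction transfers n = 2 electrons.
Q = [Mn2+(aq)] / [Pt2+(aq)] = 0.0411, so log Q = −1.386 and E = +2.38 − (0.0592/2)(−1.386) = +2.4210 V.
Then ΔG = −nFE = −2 × 96485 × +2.4210 J/mol = −467 kJ/mol.

−467 kJ/mol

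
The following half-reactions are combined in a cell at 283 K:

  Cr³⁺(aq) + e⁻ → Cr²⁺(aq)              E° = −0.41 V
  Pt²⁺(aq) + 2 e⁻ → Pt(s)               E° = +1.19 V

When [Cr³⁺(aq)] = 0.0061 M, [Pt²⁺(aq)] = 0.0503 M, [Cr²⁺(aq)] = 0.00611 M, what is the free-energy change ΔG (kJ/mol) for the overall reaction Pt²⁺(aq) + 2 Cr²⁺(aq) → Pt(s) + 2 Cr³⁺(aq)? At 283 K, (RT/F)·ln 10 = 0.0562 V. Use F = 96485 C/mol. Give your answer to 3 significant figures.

−302 kJ/mol

The standard cell potential is +1.19 − (−0.41) = +1.60 V, with n = 2 electrons in the balanced equation.
Here Q = [Cr³⁺(aq)]^2 / ([Pt²⁺(aq)]·[Cr²⁺(aq)]^2) = 19.8 (log Q = 1.297), giving E = +1.60 − (0.0562/2)·(1.297) = +1.5636 V.
Finally ΔG = −nFE = −(2)(96485 C/mol)(+1.5636 V) = −302 kJ/mol.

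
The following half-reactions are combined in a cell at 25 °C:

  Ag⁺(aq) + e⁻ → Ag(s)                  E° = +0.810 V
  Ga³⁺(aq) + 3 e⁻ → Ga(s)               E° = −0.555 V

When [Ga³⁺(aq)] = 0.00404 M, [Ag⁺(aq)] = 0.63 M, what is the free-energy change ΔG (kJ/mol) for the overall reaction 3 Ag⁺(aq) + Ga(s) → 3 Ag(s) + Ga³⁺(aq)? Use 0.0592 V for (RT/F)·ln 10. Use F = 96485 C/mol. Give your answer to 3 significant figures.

−405 kJ/mol

With Ag⁺/Ag reduced at the cathode, E°cell = +0.810 − (−0.555) = +1.365 V and n = 3.
Q = [Ga³⁺(aq)] / [Ag⁺(aq)]^3 = 0.0162, so log Q = −1.792 and E = +1.365 − (0.0592/3)(−1.792) = +1.4004 V.
Finally ΔG = −nFE = −(3)(96485 C/mol)(+1.4004 V) = −405 kJ/mol.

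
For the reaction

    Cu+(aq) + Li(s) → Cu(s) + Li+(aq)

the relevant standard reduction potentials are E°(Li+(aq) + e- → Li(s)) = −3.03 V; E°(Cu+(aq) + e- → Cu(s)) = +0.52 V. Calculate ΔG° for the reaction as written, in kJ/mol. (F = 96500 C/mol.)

−343 kJ/mol

In the reaction as written Cu+(aq) is reduced, so the Cu⁺/Cu couple is the cathode and Li⁺/Li is the anode.
E°cell = +0.52 − (−3.03) = +3.55 V; balancing electrons gives n = 1.
ΔG° = −nFE°cell = −(1)(96500)(+3.55) J/mol = −343 kJ/mol.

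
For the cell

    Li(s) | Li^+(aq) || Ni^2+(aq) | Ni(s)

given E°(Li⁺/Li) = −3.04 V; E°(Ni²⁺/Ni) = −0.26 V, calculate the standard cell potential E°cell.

+2.78 V

By convention the left-hand electrode in cell notation is the anode (oxidation) and the right-hand electrode is the cathode (reduction).
E°cell = E°(right) − E°(left) = −0.26 − (−3.04) = +2.78 V.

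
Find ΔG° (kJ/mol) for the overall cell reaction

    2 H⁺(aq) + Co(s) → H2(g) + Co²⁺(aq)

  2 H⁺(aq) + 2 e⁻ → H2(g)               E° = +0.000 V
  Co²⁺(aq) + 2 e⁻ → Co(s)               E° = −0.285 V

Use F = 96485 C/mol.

−55.0 kJ/mol

In the reaction as written H⁺(aq) is reduced, so the 2H⁺/H₂ couple is the cathode and Co²⁺/Co is the anode.
E°cell = +0.000 − (−0.285) = +0.285 V; balancing electrons gives n = 2.
ΔG° = −nFE°cell = −(2)(96485)(+0.285) J/mol = −55.0 kJ/mol.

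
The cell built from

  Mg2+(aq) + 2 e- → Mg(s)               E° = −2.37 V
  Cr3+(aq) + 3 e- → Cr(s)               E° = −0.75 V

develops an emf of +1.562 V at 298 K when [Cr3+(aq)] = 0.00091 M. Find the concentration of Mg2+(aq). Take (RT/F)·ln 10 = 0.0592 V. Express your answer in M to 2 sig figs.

The Cr³⁺/Cr couple has the larger reduction potential, so it is the cathode: E°cell = −0.75 − (−2.37) = +1.62 V and n = 6.
From the Nernst equation, log Q = n(E° − E)/0.0592 = 6·(+1.62 − (+1.562))/0.0592 = 5.878.
Balancing electrons gives 2 Cr3+(aq) + 3 Mg(s) → 2 Cr(s) + 3 Mg2+(aq); thus Q = [Mg2+(aq)]^3 / [Cr3+(aq)]^2.
Substituting the known concentrations and solving, log [Mg2+(aq)] = −0.068 and [Mg2+(aq)] = 0.86 M.

0.86 M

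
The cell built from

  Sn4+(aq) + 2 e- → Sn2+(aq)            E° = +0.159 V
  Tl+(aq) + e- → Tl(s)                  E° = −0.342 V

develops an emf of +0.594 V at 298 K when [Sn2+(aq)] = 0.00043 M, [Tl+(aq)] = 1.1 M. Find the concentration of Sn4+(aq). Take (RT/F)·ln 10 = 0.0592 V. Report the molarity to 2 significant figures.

0.72 M

Sn⁴⁺/Sn²⁺ is the cathode (higher E°); E°cell = +0.159 − (−0.342) = +0.501 V with n = 2.
Since E = E° − (0.0592/n)·log Q, log Q = n(E° − E)/0.0592 = −3.142.
The balanced reaction is Sn4+(aq) + 2 Tl(s) → Sn2+(aq) + 2 Tl+(aq), so Q = ([Sn2+(aq)]·[Tl+(aq)]^2) / [Sn4+(aq)].
Substituting the known concentrations and solving, log [Sn4+(aq)] = −0.142 and [Sn4+(aq)] = 0.72 M.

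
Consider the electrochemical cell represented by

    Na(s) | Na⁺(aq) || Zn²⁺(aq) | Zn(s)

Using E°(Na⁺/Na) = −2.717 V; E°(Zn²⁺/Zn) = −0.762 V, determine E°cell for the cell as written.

By convention the left-hand electrode in cell notation is the anode (oxidation) and the right-hand electrode is the cathode (reduction).
E°cell = E°(right) − E°(left) = −0.762 − (−2.717) = +1.955 V.

+1.955 V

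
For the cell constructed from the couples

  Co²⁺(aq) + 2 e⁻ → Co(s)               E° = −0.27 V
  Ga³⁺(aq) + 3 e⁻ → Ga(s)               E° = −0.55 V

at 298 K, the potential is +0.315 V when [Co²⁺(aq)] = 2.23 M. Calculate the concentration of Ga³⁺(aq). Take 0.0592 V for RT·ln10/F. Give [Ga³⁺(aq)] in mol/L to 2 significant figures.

0.056 M

With Co²⁺/Co at the cathode and Ga³⁺/Ga at the anode, E°cell = −0.27 − (−0.55) = +0.28 V (n = 6).
Rearranging E = E° − (0.0592/n)·log Q gives log Q = 6(+0.28 − (+0.315))/0.0592 = −3.547.
The balanced reaction is 3 Co²⁺(aq) + 2 Ga(s) → 3 Co(s) + 2 Ga³⁺(aq), so Q = [Ga³⁺(aq)]^2 / [Co²⁺(aq)]^3.
Solving for the unknown gives log [Ga³⁺(aq)] = −1.251, so [Ga³⁺(aq)] ≈ 0.056 M.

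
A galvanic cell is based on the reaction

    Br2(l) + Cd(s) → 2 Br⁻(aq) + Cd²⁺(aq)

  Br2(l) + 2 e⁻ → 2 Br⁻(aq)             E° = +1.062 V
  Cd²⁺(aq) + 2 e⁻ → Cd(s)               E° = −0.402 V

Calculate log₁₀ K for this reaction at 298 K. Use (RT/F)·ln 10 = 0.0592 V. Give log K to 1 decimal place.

The Br₂/Br⁻ couple is reduced (cathode); E°cell = +1.062 − (−0.402) = +1.464 V with n = 2.
At equilibrium E = 0, so log K = nE°cell / 0.0592 = (2)(+1.464) / 0.0592 = 49.5.

log K = 49.5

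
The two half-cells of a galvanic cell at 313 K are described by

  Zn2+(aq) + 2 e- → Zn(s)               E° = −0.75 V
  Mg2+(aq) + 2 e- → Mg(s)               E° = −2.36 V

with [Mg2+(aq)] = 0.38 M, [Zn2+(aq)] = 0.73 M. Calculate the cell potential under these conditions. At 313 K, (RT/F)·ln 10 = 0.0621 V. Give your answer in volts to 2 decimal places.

+1.62 V

Zn²⁺/Zn is reduced (cathode, E° = −0.75 V) and Mg²⁺/Mg is oxidized (anode).
E°cell = −0.75 − (−2.36) = +1.61 V, with n = 2 electrons transferred.
Balancing gives Zn2+(aq) + Mg(s) → Zn(s) + Mg2+(aq); hence Q = [Mg2+(aq)] / [Zn2+(aq)] = 0.521 (log Q = −0.284).
By the Nernst equation, E = +1.61 − (0.0621/2)·(−0.284) = +1.62 V.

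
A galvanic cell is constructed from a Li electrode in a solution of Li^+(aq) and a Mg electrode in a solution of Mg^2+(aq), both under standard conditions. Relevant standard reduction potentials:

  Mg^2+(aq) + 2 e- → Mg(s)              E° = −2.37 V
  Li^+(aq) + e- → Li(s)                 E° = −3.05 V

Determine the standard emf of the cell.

+0.68 V

Of the two couples in this cell, the one with the more positive reduction potential is reduced at the cathode: here that is Mg²⁺/Mg (−2.37 V); Li⁺/Li (−3.05 V) is the anode.
E°cell = E°(cathode) − E°(anode) = −2.37 − (−3.05) = +0.68 V.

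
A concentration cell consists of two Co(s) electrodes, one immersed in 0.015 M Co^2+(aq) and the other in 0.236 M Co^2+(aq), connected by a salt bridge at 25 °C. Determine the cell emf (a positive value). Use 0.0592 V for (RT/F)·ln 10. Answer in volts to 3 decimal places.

For a concentration cell E°cell = 0, since both electrodes use the same couple.
The compartment with the higher Co^2+(aq) concentration (0.236 M) acts as the cathode; ions are reduced there and produced at the dilute (0.015 M) anode.
With n = 2, Ecell = −(0.0592/2)·log([dilute]/[conc]) = −(0.0592/2)·log(0.015/0.236) = +0.035 V.

0.035 V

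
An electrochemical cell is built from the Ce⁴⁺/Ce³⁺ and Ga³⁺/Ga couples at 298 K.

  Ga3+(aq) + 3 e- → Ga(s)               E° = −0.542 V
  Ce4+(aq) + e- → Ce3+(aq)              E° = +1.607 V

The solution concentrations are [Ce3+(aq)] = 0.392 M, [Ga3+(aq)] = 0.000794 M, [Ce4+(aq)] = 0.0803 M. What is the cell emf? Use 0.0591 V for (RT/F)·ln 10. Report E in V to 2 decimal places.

Ce⁴⁺/Ce³⁺ is reduced (cathode, E° = +1.607 V) and Ga³⁺/Ga is oxidized (anode).
The standard potential is +1.607 − (−0.542) = +2.149 V and the balanced reaction transfers n = 3 electrons.
Balancing gives 3 Ce4+(aq) + Ga(s) → 3 Ce3+(aq) + Ga3+(aq); hence Q = ([Ce3+(aq)]^3·[Ga3+(aq)]) / [Ce4+(aq)]^3 = 0.0924 (log Q = −1.034).
Applying E = E° − (RT ln10/nF)·log Q gives +2.149 − (0.0591/3)(−1.034) = +2.17 V.

+2.17 V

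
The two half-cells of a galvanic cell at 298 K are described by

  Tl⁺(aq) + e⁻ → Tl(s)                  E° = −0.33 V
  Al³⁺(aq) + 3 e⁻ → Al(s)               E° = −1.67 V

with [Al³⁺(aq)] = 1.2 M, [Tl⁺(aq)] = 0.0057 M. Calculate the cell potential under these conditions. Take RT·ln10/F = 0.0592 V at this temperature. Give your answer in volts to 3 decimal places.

Tl⁺/Tl is reduced (cathode, E° = −0.33 V) and Al³⁺/Al is oxidized (anode).
The standard potential is −0.33 − (−1.67) = +1.34 V and the balanced reaction transfers n = 3 electrons.
The balanced reaction is 3 Tl⁺(aq) + Al(s) → 3 Tl(s) + Al³⁺(aq), so Q = [Al³⁺(aq)] / [Tl⁺(aq)]^3 = 6.48×10^6 and log Q = 6.812.
By the Nernst equation, E = +1.34 − (0.0592/3)·(6.812) = +1.206 V.

+1.206 V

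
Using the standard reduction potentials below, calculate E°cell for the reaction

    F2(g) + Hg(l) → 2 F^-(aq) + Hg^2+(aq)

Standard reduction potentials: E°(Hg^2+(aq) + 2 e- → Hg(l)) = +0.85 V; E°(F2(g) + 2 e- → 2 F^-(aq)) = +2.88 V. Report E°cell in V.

F2(g) gains electrons, so the F₂/F⁻ couple is the cathode; the Hg²⁺/Hg couple is the anode.
E°cell = E°(cathode) − E°(anode) = +2.88 − (+0.85) = +2.03 V.
The positive value indicates the reaction is spontaneous as written.

+2.03 V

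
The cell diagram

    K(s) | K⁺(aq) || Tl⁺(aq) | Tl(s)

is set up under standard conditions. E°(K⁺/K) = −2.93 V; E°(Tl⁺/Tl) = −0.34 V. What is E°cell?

By convention the left-hand electrode in cell notation is the anode (oxidation) and the right-hand electrode is the cathode (reduction).
E°cell = E°(right) − E°(left) = −0.34 − (−2.93) = +2.59 V.

+2.59 V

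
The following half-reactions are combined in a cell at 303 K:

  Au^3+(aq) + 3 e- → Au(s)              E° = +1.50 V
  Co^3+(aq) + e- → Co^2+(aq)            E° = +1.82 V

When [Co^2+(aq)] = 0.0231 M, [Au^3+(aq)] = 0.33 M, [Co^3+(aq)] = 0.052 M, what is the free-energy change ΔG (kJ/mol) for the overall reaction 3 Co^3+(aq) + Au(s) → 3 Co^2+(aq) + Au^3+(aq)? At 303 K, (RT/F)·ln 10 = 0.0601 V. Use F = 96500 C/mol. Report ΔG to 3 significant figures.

−102 kJ/mol

With Co³⁺/Co²⁺ reduced at the cathode, E°cell = +1.82 − (+1.50) = +0.32 V and n = 3.
Q = ([Co^2+(aq)]^3·[Au^3+(aq)]) / [Co^3+(aq)]^3 = 0.0289, so log Q = −1.539 and E = +0.32 − (0.0601/3)(−1.539) = +0.3508 V.
ΔG = −nFE = −(3)(96500)(+0.3508) J/mol = −102 kJ/mol.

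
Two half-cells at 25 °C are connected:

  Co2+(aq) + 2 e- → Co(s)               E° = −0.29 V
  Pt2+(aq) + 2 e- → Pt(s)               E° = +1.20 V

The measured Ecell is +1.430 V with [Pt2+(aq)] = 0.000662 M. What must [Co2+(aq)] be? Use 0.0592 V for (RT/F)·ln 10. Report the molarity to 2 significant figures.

0.070 M

Pt²⁺/Pt is the cathode (higher E°); E°cell = +1.20 − (−0.29) = +1.49 V with n = 2.
Since E = E° − (0.0592/n)·log Q, log Q = n(E° − E)/0.0592 = 2.027.
For Pt2+(aq) + Co(s) → Pt(s) + Co2+(aq), the reaction quotient is Q = [Co2+(aq)] / [Pt2+(aq)].
Isolating [Co2+(aq)] in Q = 10^{2.027} yields log [Co2+(aq)] = −1.152, i.e. 0.070 M.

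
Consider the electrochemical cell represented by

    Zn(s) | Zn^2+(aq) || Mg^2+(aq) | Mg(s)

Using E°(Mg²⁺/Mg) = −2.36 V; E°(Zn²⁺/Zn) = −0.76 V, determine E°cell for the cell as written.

−1.60 V

By convention the left-hand electrode in cell notation is the anode (oxidation) and the right-hand electrode is the cathode (reduction).
E°cell = E°(right) − E°(left) = −2.36 − (−0.76) = −1.60 V.
The negative sign shows that, as written, the cell would require an external voltage to drive the reaction.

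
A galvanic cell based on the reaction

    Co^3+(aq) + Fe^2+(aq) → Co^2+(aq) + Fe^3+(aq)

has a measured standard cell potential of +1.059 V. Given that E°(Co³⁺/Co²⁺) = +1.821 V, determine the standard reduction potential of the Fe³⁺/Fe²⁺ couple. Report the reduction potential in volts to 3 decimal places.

+0.762 V

In the reaction as written the Co³⁺/Co²⁺ couple is reduced (cathode) and Fe³⁺/Fe²⁺ is oxidized (anode), so E°cell = E°(Co³⁺/Co²⁺) − E°(Fe³⁺/Fe²⁺).
E°(Fe³⁺/Fe²⁺) = E°(cathode) − E°cell = +1.821 − (+1.059) = +0.762 V.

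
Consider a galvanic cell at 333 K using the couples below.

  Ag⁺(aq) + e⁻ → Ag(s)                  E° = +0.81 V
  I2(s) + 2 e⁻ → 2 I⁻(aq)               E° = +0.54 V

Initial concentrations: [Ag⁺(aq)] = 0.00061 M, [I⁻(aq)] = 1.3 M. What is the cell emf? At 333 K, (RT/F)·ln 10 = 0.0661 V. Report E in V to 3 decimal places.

+0.065 V

The Ag⁺/Ag couple has the more positive E°, so it is the cathode; I₂/I⁻ is the anode.
E°cell = E°cat − E°an = +0.81 − (+0.54) = +0.27 V; n = 2.
Balancing gives 2 Ag⁺(aq) + 2 I⁻(aq) → 2 Ag(s) + I2(s); hence Q = 1 / ([Ag⁺(aq)]^2·[I⁻(aq)]^2) = 1.59×10^6 (log Q = 6.201).
By the Nernst equation, E = +0.27 − (0.0661/2)·(6.201) = +0.065 V.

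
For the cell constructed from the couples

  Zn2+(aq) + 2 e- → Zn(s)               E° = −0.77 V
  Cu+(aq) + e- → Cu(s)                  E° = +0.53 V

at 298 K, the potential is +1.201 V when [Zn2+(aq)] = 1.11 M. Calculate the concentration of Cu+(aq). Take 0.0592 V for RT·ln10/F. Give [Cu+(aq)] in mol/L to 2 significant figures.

The Cu⁺/Cu couple has the larger reduction potential, so it is the cathode: E°cell = +0.53 − (−0.77) = +1.30 V and n = 2.
Since E = E° − (0.0592/n)·log Q, log Q = n(E° − E)/0.0592 = 3.345.
For 2 Cu+(aq) + Zn(s) → 2 Cu(s) + Zn2+(aq), the reaction quotient is Q = [Zn2+(aq)] / [Cu+(aq)]^2.
Solving for the unknown gives log [Cu+(aq)] = −1.650, so [Cu+(aq)] ≈ 0.022 M.

0.022 M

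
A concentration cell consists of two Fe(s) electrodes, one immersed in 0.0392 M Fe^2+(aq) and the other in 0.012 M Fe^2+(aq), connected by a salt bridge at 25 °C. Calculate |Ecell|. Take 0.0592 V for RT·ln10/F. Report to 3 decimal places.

0.015 V

For a concentration cell E°cell = 0, since both electrodes use the same couple.
The compartment with the higher Fe^2+(aq) concentration (0.0392 M) acts as the cathode; ions are reduced there and produced at the dilute (0.012 M) anode.
With n = 2, Ecell = −(0.0592/2)·log([dilute]/[conc]) = −(0.0592/2)·log(0.012/0.0392) = +0.015 V.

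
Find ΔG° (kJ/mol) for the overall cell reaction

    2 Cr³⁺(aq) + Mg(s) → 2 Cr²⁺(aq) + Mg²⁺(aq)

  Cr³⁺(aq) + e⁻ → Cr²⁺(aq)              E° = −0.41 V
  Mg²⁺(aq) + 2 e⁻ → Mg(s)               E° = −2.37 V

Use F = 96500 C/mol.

−378 kJ/mol

In the reaction as written Cr³⁺(aq) is reduced, so the Cr³⁺/Cr²⁺ couple is the cathode and Mg²⁺/Mg is the anode.
E°cell = −0.41 − (−2.37) = +1.96 V; balancing electrons gives n = 2.
ΔG° = −nFE°cell = −(2)(96500)(+1.96) J/mol = −378 kJ/mol.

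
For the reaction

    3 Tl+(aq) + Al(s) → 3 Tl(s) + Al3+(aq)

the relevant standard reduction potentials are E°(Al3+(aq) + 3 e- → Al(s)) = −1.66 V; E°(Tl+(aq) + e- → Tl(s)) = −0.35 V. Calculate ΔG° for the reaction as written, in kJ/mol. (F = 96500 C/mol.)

−379 kJ/mol

In the reaction as written Tl+(aq) is reduced, so the Tl⁺/Tl couple is the cathode and Al³⁺/Al is the anode.
E°cell = −0.35 − (−1.66) = +1.31 V; balancing electrons gives n = 3.
ΔG° = −nFE°cell = −(3)(96500)(+1.31) J/mol = −379 kJ/mol.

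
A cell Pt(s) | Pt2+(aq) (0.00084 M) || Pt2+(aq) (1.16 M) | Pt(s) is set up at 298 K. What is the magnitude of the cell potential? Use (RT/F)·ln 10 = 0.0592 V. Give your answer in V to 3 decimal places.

For a concentration cell E°cell = 0, since both electrodes use the same couple.
The compartment with the higher Pt2+(aq) concentration (1.16 M) acts as the cathode; ions are reduced there and produced at the dilute (0.00084 M) anode.
With n = 2, Ecell = −(0.0592/2)·log([dilute]/[conc]) = −(0.0592/2)·log(0.00084/1.16) = +0.093 V.

0.093 V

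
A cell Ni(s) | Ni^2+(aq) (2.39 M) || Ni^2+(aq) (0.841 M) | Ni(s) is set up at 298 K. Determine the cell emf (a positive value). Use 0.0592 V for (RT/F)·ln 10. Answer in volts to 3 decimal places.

0.013 V

For a concentration cell E°cell = 0, since both electrodes use the same couple.
The compartment with the higher Ni^2+(aq) concentration (2.39 M) acts as the cathode; ions are reduced there and produced at the dilute (0.841 M) anode.
With n = 2, Ecell = −(0.0592/2)·log([dilute]/[conc]) = −(0.0592/2)·log(0.841/2.39) = +0.013 V.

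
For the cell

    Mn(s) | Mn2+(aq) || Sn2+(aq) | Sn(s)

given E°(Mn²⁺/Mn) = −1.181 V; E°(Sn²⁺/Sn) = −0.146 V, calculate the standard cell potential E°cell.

By convention the left-hand electrode in cell notation is the anode (oxidation) and the right-hand electrode is the cathode (reduction).
E°cell = E°(right) − E°(left) = −0.146 − (−1.181) = +1.035 V.

+1.035 V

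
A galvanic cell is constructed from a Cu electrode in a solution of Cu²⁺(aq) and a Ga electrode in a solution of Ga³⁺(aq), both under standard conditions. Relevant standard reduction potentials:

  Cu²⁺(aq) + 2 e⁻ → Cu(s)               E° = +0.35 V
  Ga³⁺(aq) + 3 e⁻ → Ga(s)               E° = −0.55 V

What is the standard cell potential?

+0.90 V

The Cu²⁺/Cu couple has the higher E°, so Cu ion is reduced (cathode) and Ga is oxidized (anode).
E°cell = E°(cathode) − E°(anode) = +0.35 − (−0.55) = +0.90 V.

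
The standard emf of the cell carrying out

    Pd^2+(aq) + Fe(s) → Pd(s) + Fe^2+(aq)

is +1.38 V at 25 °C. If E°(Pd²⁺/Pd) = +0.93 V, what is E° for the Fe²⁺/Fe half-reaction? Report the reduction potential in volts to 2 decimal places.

−0.45 V

In the reaction as written the Pd²⁺/Pd couple is reduced (cathode) and Fe²⁺/Fe is oxidized (anode), so E°cell = E°(Pd²⁺/Pd) − E°(Fe²⁺/Fe).
E°(Fe²⁺/Fe) = E°(cathode) − E°cell = +0.93 − (+1.38) = −0.45 V.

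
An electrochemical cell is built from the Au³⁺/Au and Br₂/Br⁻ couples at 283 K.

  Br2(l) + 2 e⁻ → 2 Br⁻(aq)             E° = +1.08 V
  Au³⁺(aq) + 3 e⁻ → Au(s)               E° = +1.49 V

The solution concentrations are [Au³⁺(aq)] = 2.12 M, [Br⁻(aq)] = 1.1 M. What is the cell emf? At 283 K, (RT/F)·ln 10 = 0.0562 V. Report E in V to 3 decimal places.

The Au³⁺/Au couple has the more positive E°, so it is the cathode; Br₂/Br⁻ is the anode.
The standard potential is +1.49 − (+1.08) = +0.41 V and the balanced reaction transfers n = 6 electrons.
For the overall reaction 2 Au³⁺(aq) + 6 Br⁻(aq) → 2 Au(s) + 3 Br2(l), Q = 1 / ([Au³⁺(aq)]^2·[Br⁻(aq)]^6) = 0.126, giving log Q = −0.901.
Applying E = E° − (RT ln10/nF)·log Q gives +0.41 − (0.0562/6)(−0.901) = +0.418 V.

+0.418 V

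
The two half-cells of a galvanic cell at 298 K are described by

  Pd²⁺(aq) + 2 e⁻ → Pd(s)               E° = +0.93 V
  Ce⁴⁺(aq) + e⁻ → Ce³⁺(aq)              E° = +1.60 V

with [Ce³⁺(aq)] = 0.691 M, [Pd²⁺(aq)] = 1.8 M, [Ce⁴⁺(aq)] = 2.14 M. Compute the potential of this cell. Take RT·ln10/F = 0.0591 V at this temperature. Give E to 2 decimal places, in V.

The Ce⁴⁺/Ce³⁺ couple has the more positive E°, so it is the cathode; Pd²⁺/Pd is the anode.
E°cell = E°cat − E°an = +1.60 − (+0.93) = +0.67 V; n = 2.
Balancing gives 2 Ce⁴⁺(aq) + Pd(s) → 2 Ce³⁺(aq) + Pd²⁺(aq); hence Q = ([Ce³⁺(aq)]^2·[Pd²⁺(aq)]) / [Ce⁴⁺(aq)]^2 = 0.188 (log Q = −0.727).
E = E° − (0.0591/n)·log Q = +0.67 − (0.0591/2)(−0.727) = +0.69 V.

+0.69 V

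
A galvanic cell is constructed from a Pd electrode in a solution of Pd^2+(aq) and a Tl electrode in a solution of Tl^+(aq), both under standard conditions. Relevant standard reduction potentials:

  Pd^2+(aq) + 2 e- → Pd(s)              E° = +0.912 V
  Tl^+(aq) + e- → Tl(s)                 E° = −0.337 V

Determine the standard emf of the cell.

+1.249 V

Of the two couples in this cell, the one with the more positive reduction potential is reduced at the cathode: here that is Pd²⁺/Pd (+0.912 V); Tl⁺/Tl (−0.337 V) is the anode.
E°cell = E°(cathode) − E°(anode) = +0.912 − (−0.337) = +1.249 V.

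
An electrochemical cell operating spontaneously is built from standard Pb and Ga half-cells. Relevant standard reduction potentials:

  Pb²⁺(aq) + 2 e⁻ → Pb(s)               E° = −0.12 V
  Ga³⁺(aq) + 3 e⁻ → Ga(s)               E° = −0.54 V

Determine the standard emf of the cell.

Of the two couples in this cell, the one with the more positive reduction potential is reduced at the cathode: here that is Pb²⁺/Pb (−0.12 V); Ga³⁺/Ga (−0.54 V) is the anode.
E°cell = E°(cathode) − E°(anode) = −0.12 − (−0.54) = +0.42 V.

+0.42 V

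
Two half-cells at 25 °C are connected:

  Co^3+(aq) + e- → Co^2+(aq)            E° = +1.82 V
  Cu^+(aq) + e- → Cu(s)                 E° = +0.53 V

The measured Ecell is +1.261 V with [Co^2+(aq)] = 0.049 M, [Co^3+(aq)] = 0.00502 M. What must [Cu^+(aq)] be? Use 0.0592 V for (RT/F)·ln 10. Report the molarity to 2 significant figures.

With Co³⁺/Co²⁺ at the cathode and Cu⁺/Cu at the anode, E°cell = +1.82 − (+0.53) = +1.29 V (n = 1).
From the Nernst equation, log Q = n(E° − E)/0.0592 = 1·(+1.29 − (+1.261))/0.0592 = 0.490.
The balanced reaction is Co^3+(aq) + Cu(s) → Co^2+(aq) + Cu^+(aq), so Q = ([Co^2+(aq)]·[Cu^+(aq)]) / [Co^3+(aq)].
Substituting the known concentrations and solving, log [Cu^+(aq)] = −0.499 and [Cu^+(aq)] = 0.32 M.

0.32 M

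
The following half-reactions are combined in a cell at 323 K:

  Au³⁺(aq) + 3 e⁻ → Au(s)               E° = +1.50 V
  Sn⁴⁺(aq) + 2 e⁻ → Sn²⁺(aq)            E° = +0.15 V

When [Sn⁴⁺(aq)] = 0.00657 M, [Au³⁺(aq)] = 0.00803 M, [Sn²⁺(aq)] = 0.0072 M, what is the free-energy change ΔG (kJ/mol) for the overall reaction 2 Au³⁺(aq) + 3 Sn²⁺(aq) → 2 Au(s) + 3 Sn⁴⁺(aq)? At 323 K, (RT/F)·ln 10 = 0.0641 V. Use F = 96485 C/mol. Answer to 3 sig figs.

The standard cell potential is +1.50 − (+0.15) = +1.35 V, with n = 6 electrons in the balanced equation.
Q = [Sn⁴⁺(aq)]^3 / ([Au³⁺(aq)]^2·[Sn²⁺(aq)]^3) = 1.18×10^4, so log Q = 4.071 and E = +1.35 − (0.0641/6)(4.071) = +1.3065 V.
ΔG = −nFE = −(6)(96485)(+1.3065) J/mol = −756 kJ/mol.

−756 kJ/mol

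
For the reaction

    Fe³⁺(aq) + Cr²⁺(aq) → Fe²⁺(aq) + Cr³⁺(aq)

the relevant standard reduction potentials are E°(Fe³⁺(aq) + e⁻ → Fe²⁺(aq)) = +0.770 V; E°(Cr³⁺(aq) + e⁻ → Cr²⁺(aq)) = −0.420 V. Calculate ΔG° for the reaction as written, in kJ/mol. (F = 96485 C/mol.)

−115 kJ/mol

In the reaction as written Fe³⁺(aq) is reduced, so the Fe³⁺/Fe²⁺ couple is the cathode and Cr³⁺/Cr²⁺ is the anode.
E°cell = +0.770 − (−0.420) = +1.190 V; balancing electrons gives n = 1.
ΔG° = −nFE°cell = −(1)(96485)(+1.190) J/mol = −115 kJ/mol.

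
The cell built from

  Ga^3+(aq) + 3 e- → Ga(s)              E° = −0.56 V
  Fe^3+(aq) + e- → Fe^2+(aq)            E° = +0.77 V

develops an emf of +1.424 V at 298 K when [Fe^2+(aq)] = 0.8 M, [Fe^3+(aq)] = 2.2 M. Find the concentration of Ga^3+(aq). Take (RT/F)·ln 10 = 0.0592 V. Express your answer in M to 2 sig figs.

Fe³⁺/Fe²⁺ is the cathode (higher E°); E°cell = +0.77 − (−0.56) = +1.33 V with n = 3.
From the Nernst equation, log Q = n(E° − E)/0.0592 = 3·(+1.33 − (+1.424))/0.0592 = −4.764.
The balanced reaction is 3 Fe^3+(aq) + Ga(s) → 3 Fe^2+(aq) + Ga^3+(aq), so Q = ([Fe^2+(aq)]^3·[Ga^3+(aq)]) / [Fe^3+(aq)]^3.
Solving for the unknown gives log [Ga^3+(aq)] = −3.446, so [Ga^3+(aq)] ≈ 0.00036 M.

0.00036 M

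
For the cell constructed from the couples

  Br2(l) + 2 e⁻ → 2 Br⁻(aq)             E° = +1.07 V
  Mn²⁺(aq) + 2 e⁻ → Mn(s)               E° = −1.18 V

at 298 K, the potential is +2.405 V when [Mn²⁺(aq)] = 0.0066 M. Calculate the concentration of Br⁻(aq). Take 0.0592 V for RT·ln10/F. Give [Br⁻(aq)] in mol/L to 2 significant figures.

0.030 M

With Br₂/Br⁻ at the cathode and Mn²⁺/Mn at the anode, E°cell = +1.07 − (−1.18) = +2.25 V (n = 2).
From the Nernst equation, log Q = n(E° − E)/0.0592 = 2·(+2.25 − (+2.405))/0.0592 = −5.236.
Balancing electrons gives Br2(l) + Mn(s) → 2 Br⁻(aq) + Mn²⁺(aq); thus Q = [Br⁻(aq)]^2·[Mn²⁺(aq)].
Substituting the known concentrations and solving, log [Br⁻(aq)] = −1.528 and [Br⁻(aq)] = 0.030 M.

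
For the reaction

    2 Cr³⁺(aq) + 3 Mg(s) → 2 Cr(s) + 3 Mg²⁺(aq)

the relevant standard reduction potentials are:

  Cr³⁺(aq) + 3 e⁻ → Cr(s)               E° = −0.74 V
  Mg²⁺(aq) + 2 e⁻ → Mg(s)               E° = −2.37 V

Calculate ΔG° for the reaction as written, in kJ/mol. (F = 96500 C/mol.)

In the reaction as written Cr³⁺(aq) is reduced, so the Cr³⁺/Cr couple is the cathode and Mg²⁺/Mg is the anode.
E°cell = −0.74 − (−2.37) = +1.63 V; balancing electrons gives n = 6.
ΔG° = −nFE°cell = −(6)(96500)(+1.63) J/mol = −944 kJ/mol.

−944 kJ/mol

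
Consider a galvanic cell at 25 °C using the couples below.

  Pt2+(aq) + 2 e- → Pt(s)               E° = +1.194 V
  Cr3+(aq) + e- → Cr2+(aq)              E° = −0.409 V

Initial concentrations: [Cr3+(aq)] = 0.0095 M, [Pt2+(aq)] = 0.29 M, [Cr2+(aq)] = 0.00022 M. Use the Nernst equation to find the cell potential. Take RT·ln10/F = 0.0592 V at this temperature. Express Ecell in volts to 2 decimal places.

+1.49 V

Since E°(Pt²⁺/Pt) > E°(Cr³⁺/Cr²⁺), Pt²⁺/Pt serves as the cathode.
The standard potential is +1.194 − (−0.409) = +1.603 V and the balanced reaction transfers n = 2 electrons.
Balancing gives Pt2+(aq) + 2 Cr2+(aq) → Pt(s) + 2 Cr3+(aq); hence Q = [Cr3+(aq)]^2 / ([Pt2+(aq)]·[Cr2+(aq)]^2) = 6.43×10^3 (log Q = 3.808).
E = E° − (0.0592/n)·log Q = +1.603 − (0.0592/2)(3.808) = +1.49 V.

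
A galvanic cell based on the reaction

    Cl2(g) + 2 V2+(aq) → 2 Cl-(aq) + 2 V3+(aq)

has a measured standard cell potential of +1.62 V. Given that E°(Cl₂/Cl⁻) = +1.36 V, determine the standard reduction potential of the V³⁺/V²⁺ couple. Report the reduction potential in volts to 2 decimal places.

In the reaction as written the Cl₂/Cl⁻ couple is reduced (cathode) and V³⁺/V²⁺ is oxidized (anode), so E°cell = E°(Cl₂/Cl⁻) − E°(V³⁺/V²⁺).
E°(V³⁺/V²⁺) = E°(cathode) − E°cell = +1.36 − (+1.62) = −0.26 V.

−0.26 V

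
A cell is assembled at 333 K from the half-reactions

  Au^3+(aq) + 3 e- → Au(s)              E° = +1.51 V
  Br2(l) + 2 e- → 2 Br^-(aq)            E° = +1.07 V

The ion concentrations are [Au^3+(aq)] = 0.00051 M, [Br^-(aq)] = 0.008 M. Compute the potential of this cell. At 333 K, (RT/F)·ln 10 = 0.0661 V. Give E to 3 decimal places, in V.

The Au³⁺/Au couple has the more positive E°, so it is the cathode; Br₂/Br⁻ is the anode.
E°cell = +1.51 − (+1.07) = +0.44 V, with n = 6 electrons transferred.
The balanced reaction is 2 Au^3+(aq) + 6 Br^-(aq) → 2 Au(s) + 3 Br2(l), so Q = 1 / ([Au^3+(aq)]^2·[Br^-(aq)]^6) = 1.47×10^19 and log Q = 19.166.
Applying E = E° − (RT ln10/nF)·log Q gives +0.44 − (0.0661/6)(19.166) = +0.229 V.

+0.229 V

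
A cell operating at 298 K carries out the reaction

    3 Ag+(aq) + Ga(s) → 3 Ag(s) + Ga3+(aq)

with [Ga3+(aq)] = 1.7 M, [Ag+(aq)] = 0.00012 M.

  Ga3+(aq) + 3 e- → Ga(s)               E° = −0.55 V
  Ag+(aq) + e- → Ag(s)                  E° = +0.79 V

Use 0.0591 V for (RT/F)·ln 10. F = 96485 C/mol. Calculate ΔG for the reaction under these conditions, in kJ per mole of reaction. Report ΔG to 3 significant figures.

−319 kJ/mol

The standard cell potential is +0.79 − (−0.55) = +1.34 V, with n = 3 electrons in the balanced equation.
Q = [Ga3+(aq)] / [Ag+(aq)]^3 = 9.84×10^11, so log Q = 11.993 and E = +1.34 − (0.0591/3)(11.993) = +1.1037 V.
Finally ΔG = −nFE = −(3)(96485 C/mol)(+1.1037 V) = −319 kJ/mol.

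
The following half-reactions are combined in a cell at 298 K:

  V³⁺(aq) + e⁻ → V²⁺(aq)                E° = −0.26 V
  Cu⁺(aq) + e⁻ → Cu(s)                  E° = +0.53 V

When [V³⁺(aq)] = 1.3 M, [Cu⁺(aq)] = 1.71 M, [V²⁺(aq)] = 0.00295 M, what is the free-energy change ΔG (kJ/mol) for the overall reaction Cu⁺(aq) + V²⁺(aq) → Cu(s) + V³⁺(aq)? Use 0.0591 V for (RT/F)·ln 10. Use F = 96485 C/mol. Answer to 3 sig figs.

−62.5 kJ/mol

With Cu⁺/Cu reduced at the cathode, E°cell = +0.53 − (−0.26) = +0.79 V and n = 1.
Q = [V³⁺(aq)] / ([Cu⁺(aq)]·[V²⁺(aq)]) = 258, so log Q = 2.411 and E = +0.79 − (0.0591/1)(2.411) = +0.6475 V.
Finally ΔG = −nFE = −(1)(96485 C/mol)(+0.6475 V) = −62.5 kJ/mol.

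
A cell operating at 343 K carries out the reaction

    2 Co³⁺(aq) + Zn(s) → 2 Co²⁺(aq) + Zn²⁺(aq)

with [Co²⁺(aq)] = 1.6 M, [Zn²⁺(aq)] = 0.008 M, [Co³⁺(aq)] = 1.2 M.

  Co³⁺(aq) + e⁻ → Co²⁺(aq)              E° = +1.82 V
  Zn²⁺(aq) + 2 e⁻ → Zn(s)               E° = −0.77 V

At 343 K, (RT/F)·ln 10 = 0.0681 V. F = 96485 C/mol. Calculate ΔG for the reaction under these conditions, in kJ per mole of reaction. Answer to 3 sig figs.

E°cell = +1.82 − (−0.77) = +2.59 V; the balanced reaction transfers n = 2 electrons.
The reaction quotient is ([Co²⁺(aq)]^2·[Zn²⁺(aq)]) / [Co³⁺(aq)]^2 = 0.0142; by Nernst, E = +2.59 − (0.0681/2)(−1.847) = +2.6529 V.
Then ΔG = −nFE = −2 × 96485 × +2.6529 J/mol = −512 kJ/mol.

−512 kJ/mol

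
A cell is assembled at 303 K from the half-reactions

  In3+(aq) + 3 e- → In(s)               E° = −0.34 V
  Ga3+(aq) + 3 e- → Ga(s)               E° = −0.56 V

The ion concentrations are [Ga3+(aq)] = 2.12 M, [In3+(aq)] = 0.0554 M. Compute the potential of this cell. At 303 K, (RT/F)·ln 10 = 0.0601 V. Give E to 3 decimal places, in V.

+0.188 V

Since E°(In³⁺/In) > E°(Ga³⁺/Ga), In³⁺/In serves as the cathode.
E°cell = E°cat − E°an = −0.34 − (−0.56) = +0.22 V; n = 3.
For the overall reaction In3+(aq) + Ga(s) → In(s) + Ga3+(aq), Q = [Ga3+(aq)] / [In3+(aq)] = 38.3, giving log Q = 1.583.
E = E° − (0.0601/n)·log Q = +0.22 − (0.0601/3)(1.583) = +0.188 V.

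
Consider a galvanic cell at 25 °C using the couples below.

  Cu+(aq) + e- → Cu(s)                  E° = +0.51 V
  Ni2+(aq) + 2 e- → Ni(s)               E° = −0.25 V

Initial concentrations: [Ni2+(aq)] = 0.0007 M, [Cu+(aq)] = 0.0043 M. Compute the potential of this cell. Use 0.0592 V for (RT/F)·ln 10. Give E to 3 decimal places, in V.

Since E°(Cu⁺/Cu) > E°(Ni²⁺/Ni), Cu⁺/Cu serves as the cathode.
E°cell = +0.51 − (−0.25) = +0.76 V, with n = 2 electrons transferred.
The balanced reaction is 2 Cu+(aq) + Ni(s) → 2 Cu(s) + Ni2+(aq), so Q = [Ni2+(aq)] / [Cu+(aq)]^2 = 37.9 and log Q = 1.578.
E = E° − (0.0592/n)·log Q = +0.76 − (0.0592/2)(1.578) = +0.713 V.

+0.713 V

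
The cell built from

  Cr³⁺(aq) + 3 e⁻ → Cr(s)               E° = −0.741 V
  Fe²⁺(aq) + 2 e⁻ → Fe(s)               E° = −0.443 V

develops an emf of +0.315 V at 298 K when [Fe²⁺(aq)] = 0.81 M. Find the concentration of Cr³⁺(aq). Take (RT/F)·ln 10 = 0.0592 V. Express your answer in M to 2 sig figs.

0.10 M

With Fe²⁺/Fe at the cathode and Cr³⁺/Cr at the anode, E°cell = −0.443 − (−0.741) = +0.298 V (n = 6).
Since E = E° − (0.0592/n)·log Q, log Q = n(E° − E)/0.0592 = −1.723.
Balancing electrons gives 3 Fe²⁺(aq) + 2 Cr(s) → 3 Fe(s) + 2 Cr³⁺(aq); thus Q = [Cr³⁺(aq)]^2 / [Fe²⁺(aq)]^3.
Isolating [Cr³⁺(aq)] in Q = 10^{−1.723} yields log [Cr³⁺(aq)] = −0.999, i.e. 0.10 M.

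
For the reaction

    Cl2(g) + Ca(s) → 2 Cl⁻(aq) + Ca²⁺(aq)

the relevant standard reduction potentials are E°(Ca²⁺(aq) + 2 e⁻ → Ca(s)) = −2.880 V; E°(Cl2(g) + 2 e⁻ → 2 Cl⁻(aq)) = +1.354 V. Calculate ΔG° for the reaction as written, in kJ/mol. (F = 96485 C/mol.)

In the reaction as written Cl2(g) is reduced, so the Cl₂/Cl⁻ couple is the cathode and Ca²⁺/Ca is the anode.
E°cell = +1.354 − (−2.880) = +4.234 V; balancing electrons gives n = 2.
ΔG° = −nFE°cell = −(2)(96485)(+4.234) J/mol = −817 kJ/mol.

−817 kJ/mol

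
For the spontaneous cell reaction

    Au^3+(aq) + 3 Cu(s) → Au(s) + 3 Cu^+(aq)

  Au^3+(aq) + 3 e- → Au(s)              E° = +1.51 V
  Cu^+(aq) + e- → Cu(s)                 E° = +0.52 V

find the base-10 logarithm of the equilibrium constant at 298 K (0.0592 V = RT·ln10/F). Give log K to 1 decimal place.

log K = 50.2

The Au³⁺/Au couple is reduced (cathode); E°cell = +1.51 − (+0.52) = +0.99 V with n = 3.
At equilibrium E = 0, so log K = nE°cell / 0.0592 = (3)(+0.99) / 0.0592 = 50.2.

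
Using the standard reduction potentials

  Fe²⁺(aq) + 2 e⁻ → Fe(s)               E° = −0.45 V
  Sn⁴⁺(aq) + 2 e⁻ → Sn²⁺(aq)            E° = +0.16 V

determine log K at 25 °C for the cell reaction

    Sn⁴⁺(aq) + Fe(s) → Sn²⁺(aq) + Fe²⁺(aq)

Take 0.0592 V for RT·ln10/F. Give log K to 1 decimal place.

The Sn⁴⁺/Sn²⁺ couple is reduced (cathode); E°cell = +0.16 − (−0.45) = +0.61 V with n = 2.
At equilibrium E = 0, so log K = nE°cell / 0.0592 = (2)(+0.61) / 0.0592 = 20.6.

log K = 20.6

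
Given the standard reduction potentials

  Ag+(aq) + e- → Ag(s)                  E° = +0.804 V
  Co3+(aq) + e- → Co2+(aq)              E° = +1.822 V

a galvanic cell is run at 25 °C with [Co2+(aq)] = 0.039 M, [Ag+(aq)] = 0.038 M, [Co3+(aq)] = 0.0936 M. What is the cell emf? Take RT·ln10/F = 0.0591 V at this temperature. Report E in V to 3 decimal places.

+1.124 V

The Co³⁺/Co²⁺ couple has the more positive E°, so it is the cathode; Ag⁺/Ag is the anode.
E°cell = E°cat − E°an = +1.822 − (+0.804) = +1.018 V; n = 1.
Balancing gives Co3+(aq) + Ag(s) → Co2+(aq) + Ag+(aq); hence Q = ([Co2+(aq)]·[Ag+(aq)]) / [Co3+(aq)] = 0.0158 (log Q = −1.800).
By the Nernst equation, E = +1.018 − (0.0591/1)·(−1.800) = +1.124 V.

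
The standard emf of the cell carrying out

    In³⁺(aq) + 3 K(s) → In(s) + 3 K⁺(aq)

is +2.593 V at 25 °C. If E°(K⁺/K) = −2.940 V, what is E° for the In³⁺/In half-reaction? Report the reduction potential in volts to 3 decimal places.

In the reaction as written the In³⁺/In couple is reduced (cathode) and K⁺/K is oxidized (anode), so E°cell = E°(In³⁺/In) − E°(K⁺/K).
E°(In³⁺/In) = E°cell + E°(anode) = +2.593 + (−2.940) = −0.347 V.

−0.347 V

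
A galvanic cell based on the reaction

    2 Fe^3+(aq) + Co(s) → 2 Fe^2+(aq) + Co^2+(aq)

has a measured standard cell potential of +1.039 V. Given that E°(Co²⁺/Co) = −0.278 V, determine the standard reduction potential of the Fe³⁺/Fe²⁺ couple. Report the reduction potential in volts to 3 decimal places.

In the reaction as written the Fe³⁺/Fe²⁺ couple is reduced (cathode) and Co²⁺/Co is oxidized (anode), so E°cell = E°(Fe³⁺/Fe²⁺) − E°(Co²⁺/Co).
E°(Fe³⁺/Fe²⁺) = E°cell + E°(anode) = +1.039 + (−0.278) = +0.761 V.

+0.761 V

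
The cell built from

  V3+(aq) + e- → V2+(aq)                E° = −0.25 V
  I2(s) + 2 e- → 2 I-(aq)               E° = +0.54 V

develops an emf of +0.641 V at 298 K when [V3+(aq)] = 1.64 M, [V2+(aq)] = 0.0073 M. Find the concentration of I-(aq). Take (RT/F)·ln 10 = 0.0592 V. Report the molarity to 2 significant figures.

1.5 M

With I₂/I⁻ at the cathode and V³⁺/V²⁺ at the anode, E°cell = +0.54 − (−0.25) = +0.79 V (n = 2).
Since E = E° − (0.0592/n)·log Q, log Q = n(E° − E)/0.0592 = 5.034.
Balancing electrons gives I2(s) + 2 V2+(aq) → 2 I-(aq) + 2 V3+(aq); thus Q = ([I-(aq)]^2·[V3+(aq)]^2) / [V2+(aq)]^2.
Solving for the unknown gives log [I-(aq)] = 0.165, so [I-(aq)] ≈ 1.5 M.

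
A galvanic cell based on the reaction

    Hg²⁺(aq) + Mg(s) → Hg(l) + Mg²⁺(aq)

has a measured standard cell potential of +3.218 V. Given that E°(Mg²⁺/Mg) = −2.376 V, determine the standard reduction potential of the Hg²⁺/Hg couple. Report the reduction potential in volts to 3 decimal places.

+0.842 V

In the reaction as written the Hg²⁺/Hg couple is reduced (cathode) and Mg²⁺/Mg is oxidized (anode), so E°cell = E°(Hg²⁺/Hg) − E°(Mg²⁺/Mg).
E°(Hg²⁺/Hg) = E°cell + E°(anode) = +3.218 + (−2.376) = +0.842 V.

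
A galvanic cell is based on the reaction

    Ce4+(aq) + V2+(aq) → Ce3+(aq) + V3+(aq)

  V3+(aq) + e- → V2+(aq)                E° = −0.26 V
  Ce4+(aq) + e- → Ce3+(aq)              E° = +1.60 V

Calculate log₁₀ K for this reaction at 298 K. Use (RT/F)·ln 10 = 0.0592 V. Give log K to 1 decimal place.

The Ce⁴⁺/Ce³⁺ couple is reduced (cathode); E°cell = +1.60 − (−0.26) = +1.86 V with n = 1.
At equilibrium E = 0, so log K = nE°cell / 0.0592 = (1)(+1.86) / 0.0592 = 31.4.

log K = 31.4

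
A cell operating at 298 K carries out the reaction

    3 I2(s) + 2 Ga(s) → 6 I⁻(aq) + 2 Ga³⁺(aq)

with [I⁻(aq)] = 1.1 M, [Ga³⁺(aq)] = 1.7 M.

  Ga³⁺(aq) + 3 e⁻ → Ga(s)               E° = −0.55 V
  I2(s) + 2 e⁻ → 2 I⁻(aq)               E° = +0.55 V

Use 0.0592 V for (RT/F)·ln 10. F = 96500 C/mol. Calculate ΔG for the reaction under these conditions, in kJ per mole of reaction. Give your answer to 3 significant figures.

−633 kJ/mol

The standard cell potential is +0.55 − (−0.55) = +1.10 V, with n = 6 electrons in the balanced equation.
The reaction quotient is [I⁻(aq)]^6·[Ga³⁺(aq)]^2 = 5.12; by Nernst, E = +1.10 − (0.0592/6)(0.709) = +1.0930 V.
Then ΔG = −nFE = −6 × 96500 × +1.0930 J/mol = −633 kJ/mol.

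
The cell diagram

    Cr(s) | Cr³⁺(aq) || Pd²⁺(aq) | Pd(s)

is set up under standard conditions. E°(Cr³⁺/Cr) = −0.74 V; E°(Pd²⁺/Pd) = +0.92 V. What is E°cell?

By convention the left-hand electrode in cell notation is the anode (oxidation) and the right-hand electrode is the cathode (reduction).
E°cell = E°(right) − E°(left) = +0.92 − (−0.74) = +1.66 V.

+1.66 V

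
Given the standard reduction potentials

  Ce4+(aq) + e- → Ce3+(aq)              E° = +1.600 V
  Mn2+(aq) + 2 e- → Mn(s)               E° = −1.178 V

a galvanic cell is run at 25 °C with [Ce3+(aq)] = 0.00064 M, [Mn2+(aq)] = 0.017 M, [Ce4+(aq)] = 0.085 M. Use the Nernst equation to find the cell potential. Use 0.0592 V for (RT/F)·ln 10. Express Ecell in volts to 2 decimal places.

+2.96 V

The Ce⁴⁺/Ce³⁺ couple has the more positive E°, so it is the cathode; Mn²⁺/Mn is the anode.
E°cell = E°cat − E°an = +1.600 − (−1.178) = +2.778 V; n = 2.
The balanced reaction is 2 Ce4+(aq) + Mn(s) → 2 Ce3+(aq) + Mn2+(aq), so Q = ([Ce3+(aq)]^2·[Mn2+(aq)]) / [Ce4+(aq)]^2 = 9.64×10^−7 and log Q = −6.016.
Applying E = E° − (RT ln10/nF)·log Q gives +2.778 − (0.0592/2)(−6.016) = +2.96 V.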